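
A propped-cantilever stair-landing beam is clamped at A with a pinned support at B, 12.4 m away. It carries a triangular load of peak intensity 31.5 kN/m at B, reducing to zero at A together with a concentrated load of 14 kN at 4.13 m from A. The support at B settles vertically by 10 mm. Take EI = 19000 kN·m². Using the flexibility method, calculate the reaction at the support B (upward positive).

R_B = 109.2 kN

Remove the prop at B; the released (primary) structure is a cantilever built in at A.
Free-end deflection of the primary structure under the applied loading (downward +):
  triangular load, peak 31.5 at the free end: 11w₀L⁴/(120EI) = 68267/EI
  point load 14 at a = 4.13: Pa²(3L − a)/(6EI) = 1316/EI
  δ_0 = 69583/EI
Flexibility coefficient — unit upward force at B: δ_{BB} = L³/(3EI) = 635.5/EI.
With EI = 19000 kN·m²: δ_0 = 3.6623 m and δ_{BB} = 0.03345 m/kN.
Compatibility — the beam at B must follow the support down by 0.01 m: δ_0 − R_B·δ_{BB} = 0.01, so R_B = (3.6623 − 0.01)/0.03345 = 109.2 kN.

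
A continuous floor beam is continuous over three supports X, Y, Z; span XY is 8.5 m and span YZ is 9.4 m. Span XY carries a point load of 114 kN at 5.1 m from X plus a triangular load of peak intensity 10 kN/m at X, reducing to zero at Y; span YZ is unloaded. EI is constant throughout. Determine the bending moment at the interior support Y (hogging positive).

M_Y = 108.4 kN·m

Insert a hinge at Y; M_Y is the redundant, and each span becomes simply supported.
End slopes at the hinge Y, treating each span as simply supported:
  span XY: point load 114 at a = 5.1: Pab(L + a)/(6LEI) = 527.1/EI
  span XY: triangular load, peak 10: 7w₀L³/(360EI) = 119.4/EI
  relative rotation θ_0 = (646.5 + 0)/EI = 646.5/EI
A unit hogging moment at Y produces rotation L₁/(3EI) + L₂/(3EI) = 5.967/EI.
Slope continuity at Y: θ_0 = M_Y·5.967/EI, so M_Y = 646.5/5.967 = 108.4 kN·m (hogging).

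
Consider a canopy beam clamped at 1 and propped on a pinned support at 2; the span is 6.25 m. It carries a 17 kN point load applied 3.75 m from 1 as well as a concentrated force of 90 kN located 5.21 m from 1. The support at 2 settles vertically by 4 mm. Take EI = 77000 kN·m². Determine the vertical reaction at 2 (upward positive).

Take the reaction at 2 as the redundant and release it; the primary structure is a cantilever fixed at 1.
Primary-structure tip deflection at 2 by superposition:
  point load 17 at a = 3.75: Pa²(3L − a)/(6EI) = 597.7/EI
  point load 90 at a = 5.21: Pa²(3L − a)/(6EI) = 5513/EI
  δ_0 = 6111/EI
Flexibility coefficient — unit upward force at 2: δ_{22} = L³/(3EI) = 81.38/EI.
With EI = 77000 kN·m²: δ_0 = 0.079359 m and δ_{22} = 0.001057 m/kN.
Compatibility — the beam at 2 must follow the support down by 0.004 m: δ_0 − R_2·δ_{22} = 0.004, so R_2 = (0.079359 − 0.004)/0.001057 = 71.3 kN.

R_2 = 71.3 kN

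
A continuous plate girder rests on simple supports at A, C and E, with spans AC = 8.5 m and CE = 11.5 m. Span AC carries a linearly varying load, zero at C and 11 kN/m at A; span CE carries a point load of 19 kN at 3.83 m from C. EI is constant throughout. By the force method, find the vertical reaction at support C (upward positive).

Take M_C as the redundant. Released structure: two simple spans AC and CE with a hinge at C.
Discontinuity in slope at C on the released structure — sum the simple-span end rotations:
  span AC: triangular load, peak 11: 7w₀L³/(360EI) = 131.4/EI
  span CE: point load 19 at a = 3.83: Pab(L + b)/(6LEI) = 155.1/EI
  relative rotation θ_0 = (131.4 + 155.1)/EI = 286.4/EI
A unit hogging moment at C produces rotation L₁/(3EI) + L₂/(3EI) = 6.667/EI.
Compatibility: M_C·(L₁+L₂)/(3EI) = θ_0, giving M_C = 42.96 kN·m (hogging).
Span AC, ΣM about A with M_C applied at C: R_C^{AC}·8.5 = 132.5 + 42.96, so R_C^{AC} = 20.64 kN and R_A = 46.75 − 20.64 = 26.11 kN.
Span CE, ΣM about E: R_C^{CE}·11.5 = 145.7 + 42.96, so R_C^{CE} = 16.41 kN and R_E = 19 − 16.41 = 2.592 kN.
R_C = 20.64 + 16.41 = 37.05 kN.

R_C = 37.05 kN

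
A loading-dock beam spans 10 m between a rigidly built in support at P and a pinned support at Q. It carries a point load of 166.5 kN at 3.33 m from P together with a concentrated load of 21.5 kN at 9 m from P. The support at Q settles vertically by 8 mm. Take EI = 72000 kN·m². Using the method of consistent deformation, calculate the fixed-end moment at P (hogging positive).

M_P = 336.2 kN·m

Take the reaction at Q as the redundant and release it; the primary structure is a cantilever fixed at P.
Downward deflection at the released point Q due to the loads:
  point load 166.5 at a = 3.33: Pa²(3L − a)/(6EI) = 8207/EI
  point load 21.5 at a = 9: Pa²(3L − a)/(6EI) = 6095/EI
  δ_0 = 14302/EI
Tip deflection under a unit load at Q: L³/(3EI) = 333.3/EI.
With EI = 72000 kN·m²: δ_0 = 0.19864 m and δ_{QQ} = 0.00463 m/kN.
Compatibility — the beam at Q must follow the support down by 0.008 m: δ_0 − R_Q·δ_{QQ} = 0.008, so R_Q = (0.19864 − 0.008)/0.00463 = 41.18 kN.
Moment equilibrium about P: M_P = Σ(load moments about P) − R_Q·L = 747.9 − 41.18×10 = 336.2 kN·m.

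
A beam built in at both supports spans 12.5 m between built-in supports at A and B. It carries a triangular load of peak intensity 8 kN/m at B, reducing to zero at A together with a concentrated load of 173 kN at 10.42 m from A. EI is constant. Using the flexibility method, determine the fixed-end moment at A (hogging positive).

Release both end moments; the primary structure is a simply-supported span AB with redundants M_A and M_B.
Simple-span end rotations at A and B under the given loads:
  at A: triangular load, peak 8: 7w₀L³/(360EI) = 303.8/EI
  at B: triangular load, peak 8: w₀L³/(45EI) = 347.2/EI
  at A: point load 173 at a = 10.42: Pab(L + b)/(6LEI) = 728.9/EI
  at B: point load 173 at a = 10.42: Pab(L + a)/(6LEI) = 1146/EI
  θ_A0 = 1033/EI,  θ_B0 = 1493/EI
Flexibility coefficients: a unit moment at one end gives L/(3EI) there and L/(6EI) at the far end, so f₁₁ = f₂₂ = 4.167/EI and f₁₂ = f₂₁ = 2.083/EI.
Compatibility — zero rotation at each built-in end:
  4.167 M_A + 2.083 M_B = 1033
  2.083 M_A + 4.167 M_B = 1493
Solving the pair gives M_A = 91.58 kN·m and M_B = 312.5 kN·m (hogging).

M_A = 91.58 kN·m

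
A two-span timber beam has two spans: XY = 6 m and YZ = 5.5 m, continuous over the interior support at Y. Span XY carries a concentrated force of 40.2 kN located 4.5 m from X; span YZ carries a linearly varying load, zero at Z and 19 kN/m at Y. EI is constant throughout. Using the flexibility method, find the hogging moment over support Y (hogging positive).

M_Y = 38.97 kN·m

Release continuity at Y by inserting a hinge; the redundant is the internal moment M_Y. The primary structure is two simply-supported spans XY and YZ.
Rotations at Y on the released spans (each span's end-slope, ×1/EI):
  span XY: point load 40.2 at a = 4.5: Pab(L + a)/(6LEI) = 79.14/EI
  span YZ: triangular load, peak 19: w₀L³/(45EI) = 70.25/EI
  relative rotation θ_0 = (79.14 + 70.25)/EI = 149.4/EI
A unit hogging moment at Y produces rotation L₁/(3EI) + L₂/(3EI) = 3.833/EI.
Compatibility: M_Y·(L₁+L₂)/(3EI) = θ_0, giving M_Y = 38.97 kN·m (hogging).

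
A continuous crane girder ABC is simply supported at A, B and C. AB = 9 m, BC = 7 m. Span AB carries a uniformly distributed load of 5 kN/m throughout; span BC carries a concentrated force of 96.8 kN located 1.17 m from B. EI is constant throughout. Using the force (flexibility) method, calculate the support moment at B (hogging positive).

M_B = 66.3 kN·m

Insert a hinge at B; M_B is the redundant, and each span becomes simply supported.
End slopes at the hinge B, treating each span as simply supported:
  span AB: UDL 5: wL³/(24EI) = 151.9/EI
  span BC: point load 96.8 at a = 1.17: Pab(L + b)/(6LEI) = 201.7/EI
  relative rotation θ_0 = (151.9 + 201.7)/EI = 353.6/EI
A unit hogging moment at B produces rotation L₁/(3EI) + L₂/(3EI) = 5.333/EI.
Compatibility: M_B·(L₁+L₂)/(3EI) = θ_0, giving M_B = 66.3 kN·m (hogging).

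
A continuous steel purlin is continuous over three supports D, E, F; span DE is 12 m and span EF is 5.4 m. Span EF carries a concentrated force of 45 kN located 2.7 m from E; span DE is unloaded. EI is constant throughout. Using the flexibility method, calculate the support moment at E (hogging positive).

Release continuity at E by inserting a hinge; the redundant is the internal moment M_E. The primary structure is two simply-supported spans DE and EF.
Rotations at E on the released spans (each span's end-slope, ×1/EI):
  span EF: point load 45 at a = 2.7: Pab(L + b)/(6LEI) = 82.01/EI
  relative rotation θ_0 = (0 + 82.01)/EI = 82.01/EI
A unit hogging moment at E produces rotation L₁/(3EI) + L₂/(3EI) = 5.8/EI.
Slope continuity at E: θ_0 = M_E·5.8/EI, so M_E = 82.01/5.8 = 14.14 kN·m (hogging).

M_E = 14.14 kN·m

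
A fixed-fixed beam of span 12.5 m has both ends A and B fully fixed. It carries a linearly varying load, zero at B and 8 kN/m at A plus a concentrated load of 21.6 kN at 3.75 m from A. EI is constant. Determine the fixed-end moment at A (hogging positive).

M_A = 102.2 kN·m

Take the two fixed-end moments M_A, M_B as redundants; the released structure is the simple span AB.
End rotations of the released simple span under the applied load (×1/EI):
  at A: triangular load, peak 8: w₀L³/(45EI) = 347.2/EI
  at B: triangular load, peak 8: 7w₀L³/(360EI) = 303.8/EI
  at A: point load 21.6 at a = 3.75: Pab(L + b)/(6LEI) = 200.8/EI
  at B: point load 21.6 at a = 3.75: Pab(L + a)/(6LEI) = 153.6/EI
  θ_A0 = 548/EI,  θ_B0 = 457.4/EI
Flexibility coefficients: a unit moment at one end gives L/(3EI) there and L/(6EI) at the far end, so f₁₁ = f₂₂ = 4.167/EI and f₁₂ = f₂₁ = 2.083/EI.
Compatibility — zero rotation at each built-in end:
  4.167 M_A + 2.083 M_B = 548
  2.083 M_A + 4.167 M_B = 457.4
Solving the pair gives M_A = 102.2 kN·m and M_B = 58.68 kN·m (hogging).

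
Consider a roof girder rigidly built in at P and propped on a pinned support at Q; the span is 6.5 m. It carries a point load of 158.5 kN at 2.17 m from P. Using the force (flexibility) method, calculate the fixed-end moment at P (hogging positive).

Remove the prop at Q; the released (primary) structure is a cantilever built in at P.
Downward deflection at the released point Q due to the loads:
  point load 158.5 at a = 2.17: Pa²(3L − a)/(6EI) = 2156/EI
Tip deflection under a unit load at Q: L³/(3EI) = 91.54/EI.
Compatibility at Q: δ_0 − R_Q·δ_{QQ} = 0, so R_Q = 2156/91.54 = 23.55 kN.
Moment equilibrium about P: M_P = Σ(load moments about P) − R_Q·L = 343.9 − 23.55×6.5 = 190.9 kN·m.

M_P = 190.9 kN·m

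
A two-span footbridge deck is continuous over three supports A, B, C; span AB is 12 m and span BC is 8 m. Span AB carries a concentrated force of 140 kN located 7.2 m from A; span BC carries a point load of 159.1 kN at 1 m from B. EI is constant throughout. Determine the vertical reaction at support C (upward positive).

Take M_B as the redundant. Released structure: two simple spans AB and BC with a hinge at B.
Rotations at B on the released spans (each span's end-slope, ×1/EI):
  span AB: point load 140 at a = 7.2: Pab(L + a)/(6LEI) = 1290/EI
  span BC: point load 159.1 at a = 1: Pab(L + b)/(6LEI) = 348/EI
  relative rotation θ_0 = (1290 + 348)/EI = 1638/EI
A unit hogging moment at B produces rotation L₁/(3EI) + L₂/(3EI) = 6.667/EI.
Slope continuity at B: θ_0 = M_B·6.667/EI, so M_B = 1638/6.667 = 245.7 kN·m (hogging).
Span BC, ΣM about C: R_B^{BC}·8 = 1114 + 245.7, so R_B^{BC} = 169.9 kN and R_C = 159.1 − 169.9 = -10.83 kN.

R_C = -10.83 kN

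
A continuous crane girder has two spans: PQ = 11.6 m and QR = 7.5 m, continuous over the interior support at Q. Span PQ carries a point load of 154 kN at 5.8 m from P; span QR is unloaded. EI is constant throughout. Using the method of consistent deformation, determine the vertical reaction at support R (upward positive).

R_R = -27.12 kN

Insert a hinge at Q; M_Q is the redundant, and each span becomes simply supported.
Discontinuity in slope at Q on the released structure — sum the simple-span end rotations:
  span PQ: point load 154 at a = 5.8: Pab(L + a)/(6LEI) = 1295/EI
  relative rotation θ_0 = (1295 + 0)/EI = 1295/EI
A unit hogging moment at Q produces rotation L₁/(3EI) + L₂/(3EI) = 6.367/EI.
Compatibility: M_Q·(L₁+L₂)/(3EI) = θ_0, giving M_Q = 203.4 kN·m (hogging).
Span QR, ΣM about R: R_Q^{QR}·7.5 = 0 + 203.4, so R_Q^{QR} = 27.12 kN and R_R = 0 − 27.12 = -27.12 kN.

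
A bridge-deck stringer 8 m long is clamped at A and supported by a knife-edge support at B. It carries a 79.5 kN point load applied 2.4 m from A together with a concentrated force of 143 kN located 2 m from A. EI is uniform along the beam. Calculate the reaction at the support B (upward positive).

Remove the prop at B; the released (primary) structure is a cantilever built in at A.
Downward deflection at the released point B due to the loads:
  point load 79.5 at a = 2.4: Pa²(3L − a)/(6EI) = 1649/EI
  point load 143 at a = 2: Pa²(3L − a)/(6EI) = 2097/EI
  δ_0 = 3746/EI
Flexibility coefficient — unit upward force at B: δ_{BB} = L³/(3EI) = 170.7/EI.
The prop prevents deflection at B: R_B = δ_0/δ_{BB} = 3746/170.7 = 21.95 kN.

R_B = 21.95 kN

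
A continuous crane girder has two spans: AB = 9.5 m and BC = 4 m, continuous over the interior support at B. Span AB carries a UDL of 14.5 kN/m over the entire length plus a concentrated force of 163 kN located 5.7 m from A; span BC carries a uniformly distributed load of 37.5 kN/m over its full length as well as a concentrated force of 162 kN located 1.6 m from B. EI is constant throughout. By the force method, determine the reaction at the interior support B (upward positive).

R_B = 475.1 kN

Release continuity at B by inserting a hinge; the redundant is the internal moment M_B. The primary structure is two simply-supported spans AB and BC.
End slopes at the hinge B, treating each span as simply supported:
  span AB: UDL 14.5: wL³/(24EI) = 518/EI
  span AB: point load 163 at a = 5.7: Pab(L + a)/(6LEI) = 941.5/EI
  span BC: UDL 37.5: wL³/(24EI) = 100/EI
  span BC: point load 162 at a = 1.6: Pab(L + b)/(6LEI) = 165.9/EI
  relative rotation θ_0 = (1459 + 265.9)/EI = 1725/EI
A unit hogging moment at B produces rotation L₁/(3EI) + L₂/(3EI) = 4.5/EI.
Slope continuity at B: θ_0 = M_B·4.5/EI, so M_B = 1725/4.5 = 383.4 kN·m (hogging).
Span AB, ΣM about A with M_B applied at B: R_B^{AB}·9.5 = 1583 + 383.4, so R_B^{AB} = 207 kN and R_A = 300.8 − 207 = 93.72 kN.
Span BC, ΣM about C: R_B^{BC}·4 = 688.8 + 383.4, so R_B^{BC} = 268.1 kN and R_C = 312 − 268.1 = 43.95 kN.
R_B = 207 + 268.1 = 475.1 kN.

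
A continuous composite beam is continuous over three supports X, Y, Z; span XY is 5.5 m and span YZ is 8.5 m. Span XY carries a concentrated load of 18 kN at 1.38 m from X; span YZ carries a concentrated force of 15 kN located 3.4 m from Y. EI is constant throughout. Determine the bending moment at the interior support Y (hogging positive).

Release continuity at Y by inserting a hinge; the redundant is the internal moment M_Y. The primary structure is two simply-supported spans XY and YZ.
Discontinuity in slope at Y on the released structure — sum the simple-span end rotations:
  span XY: point load 18 at a = 1.38: Pab(L + a)/(6LEI) = 21.34/EI
  span YZ: point load 15 at a = 3.4: Pab(L + b)/(6LEI) = 69.36/EI
  relative rotation θ_0 = (21.34 + 69.36)/EI = 90.7/EI
A unit hogging moment at Y produces rotation L₁/(3EI) + L₂/(3EI) = 4.667/EI.
Slope continuity at Y: θ_0 = M_Y·4.667/EI, so M_Y = 90.7/4.667 = 19.43 kN·m (hogging).

M_Y = 19.43 kN·m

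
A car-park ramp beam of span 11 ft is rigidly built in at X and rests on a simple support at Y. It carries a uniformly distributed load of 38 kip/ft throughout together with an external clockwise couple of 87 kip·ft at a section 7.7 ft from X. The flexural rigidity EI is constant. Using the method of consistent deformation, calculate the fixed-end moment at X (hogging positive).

M_X = 543 kip·ft

Release the roller at Y. Primary structure: cantilever fixed at X.
Free-end deflection of the primary structure under the applied loading (downward +):
  UDL 38: wL⁴/(8EI) = 69545/EI
  clockwise couple 87 at a = 7.7: M₀a(2L − a)/(2EI) = 4790/EI
  δ_0 = 74335/EI
Flexibility coefficient — unit upward force at Y: δ_{YY} = L³/(3EI) = 443.7/EI.
The prop prevents deflection at Y: R_Y = δ_0/δ_{YY} = 74335/443.7 = 167.5 kip.
Moment equilibrium about X: M_X = Σ(load moments about X) − R_Y·L = 2386 − 167.5×11 = 543 kip·ft.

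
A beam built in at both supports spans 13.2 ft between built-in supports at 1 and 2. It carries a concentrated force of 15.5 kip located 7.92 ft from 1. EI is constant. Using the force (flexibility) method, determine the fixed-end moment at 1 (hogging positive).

Take the two fixed-end moments M_1, M_2 as redundants; the released structure is the simple span 12.
On the primary (simply-supported) span, the end slopes from the loading are:
  at 1: point load 15.5 at a = 7.92: Pab(L + b)/(6LEI) = 151.2/EI
  at 2: point load 15.5 at a = 7.92: Pab(L + a)/(6LEI) = 172.8/EI
  θ_10 = 151.2/EI,  θ_20 = 172.8/EI
Flexibility coefficients: a unit moment at one end gives L/(3EI) there and L/(6EI) at the far end, so f₁₁ = f₂₂ = 4.4/EI and f₁₂ = f₂₁ = 2.2/EI.
Compatibility — zero rotation at each built-in end:
  4.4 M_1 + 2.2 M_2 = 151.2
  2.2 M_1 + 4.4 M_2 = 172.8
Solving the pair gives M_1 = 19.64 kip·ft and M_2 = 29.46 kip·ft (hogging).

M_1 = 19.64 kip·ft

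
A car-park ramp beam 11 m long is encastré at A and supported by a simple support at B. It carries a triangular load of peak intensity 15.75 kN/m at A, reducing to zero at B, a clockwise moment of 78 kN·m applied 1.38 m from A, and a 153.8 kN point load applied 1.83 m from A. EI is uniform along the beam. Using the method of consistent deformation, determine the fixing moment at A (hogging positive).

M_A = 392.6 kN·m

Release the roller at B. Primary structure: cantilever fixed at A.
Deflection at B on the released cantilever, summing each load's contribution:
  triangular load, peak 15.75 at the fixed end: w₀L⁴/(30EI) = 7687/EI
  clockwise couple 78 at a = 1.38: M₀a(2L − a)/(2EI) = 1110/EI
  point load 153.8 at a = 1.83: Pa²(3L − a)/(6EI) = 2676/EI
  δ_0 = 11472/EI
Tip deflection under a unit load at B: L³/(3EI) = 443.7/EI.
Compatibility at B: δ_0 − R_B·δ_{BB} = 0, so R_B = 11472/443.7 = 25.86 kN.
Moment equilibrium about A: M_A = Σ(load moments about A) − R_B·L = 677.1 − 25.86×11 = 392.6 kN·m.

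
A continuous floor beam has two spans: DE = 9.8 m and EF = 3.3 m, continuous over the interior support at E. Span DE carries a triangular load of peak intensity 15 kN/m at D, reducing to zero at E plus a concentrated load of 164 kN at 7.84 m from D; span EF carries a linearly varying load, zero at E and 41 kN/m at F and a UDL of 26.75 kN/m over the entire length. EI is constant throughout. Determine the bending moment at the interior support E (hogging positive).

Take M_E as the redundant. Released structure: two simple spans DE and EF with a hinge at E.
Rotations at E on the released spans (each span's end-slope, ×1/EI):
  span DE: triangular load, peak 15: 7w₀L³/(360EI) = 274.5/EI
  span DE: point load 164 at a = 7.84: Pab(L + a)/(6LEI) = 756/EI
  span EF: triangular load, peak 41: 7w₀L³/(360EI) = 28.65/EI
  span EF: UDL 26.75: wL³/(24EI) = 40.05/EI
  relative rotation θ_0 = (1031 + 68.7)/EI = 1099/EI
A unit hogging moment at E produces rotation L₁/(3EI) + L₂/(3EI) = 4.367/EI.
Compatibility: M_E·(L₁+L₂)/(3EI) = θ_0, giving M_E = 251.7 kN·m (hogging).

M_E = 251.7 kN·m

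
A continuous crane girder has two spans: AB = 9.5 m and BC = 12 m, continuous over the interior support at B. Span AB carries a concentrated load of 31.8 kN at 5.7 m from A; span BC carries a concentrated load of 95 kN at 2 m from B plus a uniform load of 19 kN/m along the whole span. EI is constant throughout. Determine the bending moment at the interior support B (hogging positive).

Insert a hinge at B; M_B is the redundant, and each span becomes simply supported.
Rotations at B on the released spans (each span's end-slope, ×1/EI):
  span AB: point load 31.8 at a = 5.7: Pab(L + a)/(6LEI) = 183.7/EI
  span BC: point load 95 at a = 2: Pab(L + b)/(6LEI) = 580.6/EI
  span BC: UDL 19: wL³/(24EI) = 1368/EI
  relative rotation θ_0 = (183.7 + 1949)/EI = 2132/EI
A unit hogging moment at B produces rotation L₁/(3EI) + L₂/(3EI) = 7.167/EI.
Compatibility: M_B·(L₁+L₂)/(3EI) = θ_0, giving M_B = 297.5 kN·m (hogging).

M_B = 297.5 kN·m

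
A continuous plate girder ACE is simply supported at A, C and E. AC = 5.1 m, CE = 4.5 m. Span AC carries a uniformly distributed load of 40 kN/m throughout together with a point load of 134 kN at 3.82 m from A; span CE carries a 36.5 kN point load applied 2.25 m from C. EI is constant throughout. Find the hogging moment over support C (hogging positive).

Release continuity at C by inserting a hinge; the redundant is the internal moment M_C. The primary structure is two simply-supported spans AC and CE.
Discontinuity in slope at C on the released structure — sum the simple-span end rotations:
  span AC: UDL 40: wL³/(24EI) = 221.1/EI
  span AC: point load 134 at a = 3.82: Pab(L + a)/(6LEI) = 191/EI
  span CE: point load 36.5 at a = 2.25: Pab(L + b)/(6LEI) = 46.2/EI
  relative rotation θ_0 = (412.1 + 46.2)/EI = 458.3/EI
A unit hogging moment at C produces rotation L₁/(3EI) + L₂/(3EI) = 3.2/EI.
Slope continuity at C: θ_0 = M_C·3.2/EI, so M_C = 458.3/3.2 = 143.2 kN·m (hogging).

M_C = 143.2 kN·m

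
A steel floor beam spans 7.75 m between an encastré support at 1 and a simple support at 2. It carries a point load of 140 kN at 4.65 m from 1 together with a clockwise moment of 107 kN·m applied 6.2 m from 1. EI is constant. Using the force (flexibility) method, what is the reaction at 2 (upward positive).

Take the reaction at 2 as the redundant and release it; the primary structure is a cantilever fixed at 1.
Free-end deflection of the primary structure under the applied loading (downward +):
  point load 140 at a = 4.65: Pa²(3L − a)/(6EI) = 9384/EI
  clockwise couple 107 at a = 6.2: M₀a(2L − a)/(2EI) = 3085/EI
  δ_0 = 12469/EI
Tip deflection under a unit load at 2: L³/(3EI) = 155.2/EI.
The prop prevents deflection at 2: R_2 = δ_0/δ_{22} = 12469/155.2 = 80.36 kN.

R_2 = 80.36 kN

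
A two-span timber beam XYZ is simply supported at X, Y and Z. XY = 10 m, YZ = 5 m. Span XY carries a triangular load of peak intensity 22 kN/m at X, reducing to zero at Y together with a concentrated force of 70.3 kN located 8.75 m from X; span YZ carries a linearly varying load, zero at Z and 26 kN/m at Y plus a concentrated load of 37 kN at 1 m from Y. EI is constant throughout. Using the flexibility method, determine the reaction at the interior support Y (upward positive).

Release continuity at Y by inserting a hinge; the redundant is the internal moment M_Y. The primary structure is two simply-supported spans XY and YZ.
End slopes at the hinge Y, treating each span as simply supported:
  span XY: triangular load, peak 22: 7w₀L³/(360EI) = 427.8/EI
  span XY: point load 70.3 at a = 8.75: Pab(L + a)/(6LEI) = 240.3/EI
  span YZ: triangular load, peak 26: w₀L³/(45EI) = 72.22/EI
  span YZ: point load 37 at a = 1: Pab(L + b)/(6LEI) = 44.4/EI
  relative rotation θ_0 = (668.1 + 116.6)/EI = 784.7/EI
A unit hogging moment at Y produces rotation L₁/(3EI) + L₂/(3EI) = 5/EI.
Slope continuity at Y: θ_0 = M_Y·5/EI, so M_Y = 784.7/5 = 156.9 kN·m (hogging).
Span XY, ΣM about X with M_Y applied at Y: R_Y^{XY}·10 = 981.8 + 156.9, so R_Y^{XY} = 113.9 kN and R_X = 180.3 − 113.9 = 66.43 kN.
Span YZ, ΣM about Z: R_Y^{YZ}·5 = 364.7 + 156.9, so R_Y^{YZ} = 104.3 kN and R_Z = 102 − 104.3 = -2.321 kN.
R_Y = 113.9 + 104.3 = 218.2 kN.

R_Y = 218.2 kN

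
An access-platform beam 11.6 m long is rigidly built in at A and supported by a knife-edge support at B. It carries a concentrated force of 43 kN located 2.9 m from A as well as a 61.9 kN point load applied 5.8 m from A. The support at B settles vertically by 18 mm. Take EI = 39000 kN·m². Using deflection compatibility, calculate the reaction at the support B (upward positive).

R_B = 21.69 kN

Take the reaction at B as the redundant and release it; the primary structure is a cantilever fixed at A.
Deflection at B on the released cantilever, summing each load's contribution:
  point load 43 at a = 2.9: Pa²(3L − a)/(6EI) = 1923/EI
  point load 61.9 at a = 5.8: Pa²(3L − a)/(6EI) = 10065/EI
  δ_0 = 11987/EI
Flexibility coefficient — unit upward force at B: δ_{BB} = L³/(3EI) = 520.3/EI.
With EI = 39000 kN·m²: δ_0 = 0.30736 m and δ_{BB} = 0.013341 m/kN.
Compatibility — the beam at B must follow the support down by 0.018 m: δ_0 − R_B·δ_{BB} = 0.018, so R_B = (0.30736 − 0.018)/0.013341 = 21.69 kN.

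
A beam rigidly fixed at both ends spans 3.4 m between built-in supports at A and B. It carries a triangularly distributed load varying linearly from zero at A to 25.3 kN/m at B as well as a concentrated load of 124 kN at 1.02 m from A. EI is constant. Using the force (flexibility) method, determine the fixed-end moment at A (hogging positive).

M_A = 71.72 kN·m

Release both end moments; the primary structure is a simply-supported span AB with redundants M_A and M_B.
End rotations of the released simple span under the applied load (×1/EI):
  at A: triangular load, peak 25.3: 7w₀L³/(360EI) = 19.34/EI
  at B: triangular load, peak 25.3: w₀L³/(45EI) = 22.1/EI
  at A: point load 124 at a = 1.02: Pab(L + b)/(6LEI) = 85.29/EI
  at B: point load 124 at a = 1.02: Pab(L + a)/(6LEI) = 65.22/EI
  θ_A0 = 104.6/EI,  θ_B0 = 87.32/EI
Flexibility coefficients: a unit moment at one end gives L/(3EI) there and L/(6EI) at the far end, so f₁₁ = f₂₂ = 1.133/EI and f₁₂ = f₂₁ = 0.5667/EI.
Compatibility — zero rotation at each built-in end:
  1.133 M_A + 0.5667 M_B = 104.6
  0.5667 M_A + 1.133 M_B = 87.32
Solving the pair gives M_A = 71.72 kN·m and M_B = 41.18 kN·m (hogging).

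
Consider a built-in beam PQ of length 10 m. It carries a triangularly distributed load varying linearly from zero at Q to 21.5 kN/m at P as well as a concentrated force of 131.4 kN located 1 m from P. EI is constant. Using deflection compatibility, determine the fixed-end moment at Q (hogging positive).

Take the two fixed-end moments M_P, M_Q as redundants; the released structure is the simple span PQ.
Simple-span end rotations at P and Q under the given loads:
  at P: triangular load, peak 21.5: w₀L³/(45EI) = 477.8/EI
  at Q: triangular load, peak 21.5: 7w₀L³/(360EI) = 418.1/EI
  at P: point load 131.4 at a = 1: Pab(L + b)/(6LEI) = 374.5/EI
  at Q: point load 131.4 at a = 1: Pab(L + a)/(6LEI) = 216.8/EI
  θ_P0 = 852.3/EI,  θ_Q0 = 634.9/EI
Flexibility coefficients: a unit moment at one end gives L/(3EI) there and L/(6EI) at the far end, so f₁₁ = f₂₂ = 3.333/EI and f₁₂ = f₂₁ = 1.667/EI.
Compatibility — zero rotation at each built-in end:
  3.333 M_P + 1.667 M_Q = 852.3
  1.667 M_P + 3.333 M_Q = 634.9
Solving the pair gives M_P = 213.9 kN·m and M_Q = 83.49 kN·m (hogging).

M_Q = 83.49 kN·m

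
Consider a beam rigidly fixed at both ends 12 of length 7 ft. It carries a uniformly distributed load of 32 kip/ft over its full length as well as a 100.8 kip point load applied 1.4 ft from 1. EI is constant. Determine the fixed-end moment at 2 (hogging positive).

Take the two fixed-end moments M_1, M_2 as redundants; the released structure is the simple span 12.
On the primary (simply-supported) span, the end slopes from the loading are:
  at 1: UDL 32: wL³/(24EI) = 457.3/EI
  at 2: UDL 32: wL³/(24EI) = 457.3/EI
  at 1: point load 100.8 at a = 1.4: Pab(L + b)/(6LEI) = 237.1/EI
  at 2: point load 100.8 at a = 1.4: Pab(L + a)/(6LEI) = 158.1/EI
  θ_10 = 694.4/EI,  θ_20 = 615.4/EI
Flexibility coefficients: a unit moment at one end gives L/(3EI) there and L/(6EI) at the far end, so f₁₁ = f₂₂ = 2.333/EI and f₁₂ = f₂₁ = 1.167/EI.
Compatibility — zero rotation at each built-in end:
  2.333 M_1 + 1.167 M_2 = 694.4
  1.167 M_1 + 2.333 M_2 = 615.4
Solving the pair gives M_1 = 221 kip·ft and M_2 = 153.2 kip·ft (hogging).

M_2 = 153.2 kip·ft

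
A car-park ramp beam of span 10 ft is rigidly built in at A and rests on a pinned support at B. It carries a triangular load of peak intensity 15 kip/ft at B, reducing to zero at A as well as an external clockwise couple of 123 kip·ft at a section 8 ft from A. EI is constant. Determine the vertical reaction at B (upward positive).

R_B = 58.96 kip

Release the roller at B. Primary structure: cantilever fixed at A.
Downward deflection at the released point B due to the loads:
  triangular load, peak 15 at the free end: 11w₀L⁴/(120EI) = 13750/EI
  clockwise couple 123 at a = 8: M₀a(2L − a)/(2EI) = 5904/EI
  δ_0 = 19654/EI
Tip deflection under a unit load at B: L³/(3EI) = 333.3/EI.
The prop prevents deflection at B: R_B = δ_0/δ_{BB} = 19654/333.3 = 58.96 kip.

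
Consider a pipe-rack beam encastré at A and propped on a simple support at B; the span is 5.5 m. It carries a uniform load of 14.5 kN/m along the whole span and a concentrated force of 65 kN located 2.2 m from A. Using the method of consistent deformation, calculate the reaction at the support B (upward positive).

Release the roller at B. Primary structure: cantilever fixed at A.
Primary-structure tip deflection at B by superposition:
  UDL 14.5: wL⁴/(8EI) = 1659/EI
  point load 65 at a = 2.2: Pa²(3L − a)/(6EI) = 749.8/EI
  δ_0 = 2408/EI
Tip deflection under a unit load at B: L³/(3EI) = 55.46/EI.
The prop prevents deflection at B: R_B = δ_0/δ_{BB} = 2408/55.46 = 43.43 kN.

R_B = 43.43 kN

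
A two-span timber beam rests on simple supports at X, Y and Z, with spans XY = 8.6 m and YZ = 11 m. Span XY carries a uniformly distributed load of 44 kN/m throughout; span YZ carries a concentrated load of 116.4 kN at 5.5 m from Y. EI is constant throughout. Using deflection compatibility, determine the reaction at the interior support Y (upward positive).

Release continuity at Y by inserting a hinge; the redundant is the internal moment M_Y. The primary structure is two simply-supported spans XY and YZ.
End slopes at the hinge Y, treating each span as simply supported:
  span XY: UDL 44: wL³/(24EI) = 1166/EI
  span YZ: point load 116.4 at a = 5.5: Pab(L + b)/(6LEI) = 880.3/EI
  relative rotation θ_0 = (1166 + 880.3)/EI = 2046/EI
A unit hogging moment at Y produces rotation L₁/(3EI) + L₂/(3EI) = 6.533/EI.
Slope continuity at Y: θ_0 = M_Y·6.533/EI, so M_Y = 2046/6.533 = 313.2 kN·m (hogging).
Span XY, ΣM about X with M_Y applied at Y: R_Y^{XY}·8.6 = 1627 + 313.2, so R_Y^{XY} = 225.6 kN and R_X = 378.4 − 225.6 = 152.8 kN.
Span YZ, ΣM about Z: R_Y^{YZ}·11 = 640.2 + 313.2, so R_Y^{YZ} = 86.67 kN and R_Z = 116.4 − 86.67 = 29.73 kN.
R_Y = 225.6 + 86.67 = 312.3 kN.

R_Y = 312.3 kN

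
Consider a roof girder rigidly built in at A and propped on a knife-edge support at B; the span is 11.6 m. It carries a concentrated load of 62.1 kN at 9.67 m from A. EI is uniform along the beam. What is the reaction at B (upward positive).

R_B = 46.74 kN

Remove the prop at B; the released (primary) structure is a cantilever built in at A.
Deflection at B on the released cantilever, summing each load's contribution:
  point load 62.1 at a = 9.67: Pa²(3L − a)/(6EI) = 24321/EI
Flexibility coefficient — unit upward force at B: δ_{BB} = L³/(3EI) = 520.3/EI.
Compatibility at B: δ_0 − R_B·δ_{BB} = 0, so R_B = 24321/520.3 = 46.74 kN.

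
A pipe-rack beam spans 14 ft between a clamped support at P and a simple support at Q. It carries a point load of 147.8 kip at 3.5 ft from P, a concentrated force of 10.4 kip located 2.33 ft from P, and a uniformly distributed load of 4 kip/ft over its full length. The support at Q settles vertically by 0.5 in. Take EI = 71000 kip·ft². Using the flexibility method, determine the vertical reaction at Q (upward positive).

R_Q = 30.88 kip

Release the roller at Q. Primary structure: cantilever fixed at P.
Free-end deflection of the primary structure under the applied loading (downward +):
  point load 147.8 at a = 3.5: Pa²(3L − a)/(6EI) = 11618/EI
  point load 10.4 at a = 2.33: Pa²(3L − a)/(6EI) = 373.3/EI
  UDL 4: wL⁴/(8EI) = 19208/EI
  δ_0 = 31199/EI
Tip deflection under a unit load at Q: L³/(3EI) = 914.7/EI.
With EI = 71000 kip·ft²: δ_0 = 0.43942 ft and δ_{QQ} = 0.012883 ft/kip.
Compatibility — the beam at Q must follow the support down by 0.04167 ft: δ_0 − R_Q·δ_{QQ} = 0.04167, so R_Q = (0.43942 − 0.04167)/0.012883 = 30.88 kip.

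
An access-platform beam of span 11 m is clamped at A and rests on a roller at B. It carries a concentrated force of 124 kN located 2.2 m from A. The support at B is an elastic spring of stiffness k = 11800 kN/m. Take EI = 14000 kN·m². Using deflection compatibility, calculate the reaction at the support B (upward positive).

Choose R_B as the redundant. The primary structure is the cantilever fixed at A.
Downward deflection at the released point B due to the loads:
  point load 124 at a = 2.2: Pa²(3L − a)/(6EI) = 3081/EI
Tip deflection under a unit load at B: L³/(3EI) = 443.7/EI.
With EI = 14000 kN·m²: δ_0 = 0.22006 m and δ_{BB} = 0.03169 m/kN.
Compatibility — the spring shortens by R_B/k under the reaction it provides: δ_0 − R_B·δ_{BB} = R_B/k. With 1/k = 0.000085 m/kN, R_B = δ_0 / (δ_{BB} + 1/k) = 0.22006 / (0.03169 + 0.000085) = 6.925 kN.

R_B = 6.925 kN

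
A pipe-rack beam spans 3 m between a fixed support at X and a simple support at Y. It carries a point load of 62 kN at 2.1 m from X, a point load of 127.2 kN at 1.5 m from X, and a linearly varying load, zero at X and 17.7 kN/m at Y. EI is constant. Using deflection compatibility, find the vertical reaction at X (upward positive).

Remove the prop at Y; the released (primary) structure is a cantilever built in at X.
Downward deflection at the released point Y due to the loads:
  point load 62 at a = 2.1: Pa²(3L − a)/(6EI) = 314.4/EI
  point load 127.2 at a = 1.5: Pa²(3L − a)/(6EI) = 357.8/EI
  triangular load, peak 17.7 at the free end: 11w₀L⁴/(120EI) = 131.4/EI
  δ_0 = 803.6/EI
Flexibility coefficient — unit upward force at Y: δ_{YY} = L³/(3EI) = 9/EI.
The prop prevents deflection at Y: R_Y = δ_0/δ_{YY} = 803.6/9 = 89.29 kN.
Vertical equilibrium: R_X = ΣP − R_Y = 215.8 − 89.29 = 126.5 kN.

R_X = 126.5 kN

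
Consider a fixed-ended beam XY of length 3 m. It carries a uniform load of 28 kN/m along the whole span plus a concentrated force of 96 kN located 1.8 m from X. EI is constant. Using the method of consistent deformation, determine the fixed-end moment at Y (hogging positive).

Release both end moments; the primary structure is a simply-supported span XY with redundants M_X and M_Y.
On the primary (simply-supported) span, the end slopes from the loading are:
  at X: UDL 28: wL³/(24EI) = 31.5/EI
  at Y: UDL 28: wL³/(24EI) = 31.5/EI
  at X: point load 96 at a = 1.8: Pab(L + b)/(6LEI) = 48.38/EI
  at Y: point load 96 at a = 1.8: Pab(L + a)/(6LEI) = 55.3/EI
  θ_X0 = 79.88/EI,  θ_Y0 = 86.8/EI
Flexibility coefficients: a unit moment at one end gives L/(3EI) there and L/(6EI) at the far end, so f₁₁ = f₂₂ = 1/EI and f₁₂ = f₂₁ = 0.5/EI.
Compatibility — zero rotation at each built-in end:
  1 M_X + 0.5 M_Y = 79.88
  0.5 M_X + 1 M_Y = 86.8
Solving the pair gives M_X = 48.65 kN·m and M_Y = 62.47 kN·m (hogging).

M_Y = 62.47 kN·m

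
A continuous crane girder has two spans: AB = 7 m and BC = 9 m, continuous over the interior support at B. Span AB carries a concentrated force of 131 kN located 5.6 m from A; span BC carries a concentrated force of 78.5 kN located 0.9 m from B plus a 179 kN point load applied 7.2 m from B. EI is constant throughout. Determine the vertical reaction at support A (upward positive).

R_A = 0.6653 kN

Take M_B as the redundant. Released structure: two simple spans AB and BC with a hinge at B.
End slopes at the hinge B, treating each span as simply supported:
  span AB: point load 131 at a = 5.6: Pab(L + a)/(6LEI) = 308.1/EI
  span BC: point load 78.5 at a = 0.9: Pab(L + b)/(6LEI) = 181.2/EI
  span BC: point load 179 at a = 7.2: Pab(L + b)/(6LEI) = 464/EI
  relative rotation θ_0 = (308.1 + 645.2)/EI = 953.3/EI
A unit hogging moment at B produces rotation L₁/(3EI) + L₂/(3EI) = 5.333/EI.
Compatibility: M_B·(L₁+L₂)/(3EI) = θ_0, giving M_B = 178.7 kN·m (hogging).
Span AB, ΣM about A with M_B applied at B: R_B^{AB}·7 = 733.6 + 178.7, so R_B^{AB} = 130.3 kN and R_A = 131 − 130.3 = 0.6653 kN.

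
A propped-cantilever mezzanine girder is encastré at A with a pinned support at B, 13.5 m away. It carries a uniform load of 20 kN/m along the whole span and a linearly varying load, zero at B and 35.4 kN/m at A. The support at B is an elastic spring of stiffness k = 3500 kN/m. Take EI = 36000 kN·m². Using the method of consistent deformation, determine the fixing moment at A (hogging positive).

Choose R_B as the redundant. The primary structure is the cantilever fixed at A.
Deflection at B on the released cantilever, summing each load's contribution:
  UDL 20: wL⁴/(8EI) = 83038/EI
  triangular load, peak 35.4 at the fixed end: w₀L⁴/(30EI) = 39194/EI
  δ_0 = 122231/EI
Tip deflection under a unit load at B: L³/(3EI) = 820.1/EI.
With EI = 36000 kN·m²: δ_0 = 3.3953 m and δ_{BB} = 0.022781 m/kN.
Compatibility — the spring shortens by R_B/k under the reaction it provides: δ_0 − R_B·δ_{BB} = R_B/k. With 1/k = 0.000286 m/kN, R_B = δ_0 / (δ_{BB} + 1/k) = 3.3953 / (0.022781 + 0.000286) = 147.2 kN.
Moment equilibrium about A: M_A = Σ(load moments about A) − R_B·L = 2898 − 147.2×13.5 = 910.7 kN·m.

M_A = 910.7 kN·m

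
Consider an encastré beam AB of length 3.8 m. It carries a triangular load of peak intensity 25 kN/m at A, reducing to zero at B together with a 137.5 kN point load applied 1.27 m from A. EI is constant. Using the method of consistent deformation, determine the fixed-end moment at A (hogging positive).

M_A = 95.46 kN·m

Release both end moments; the primary structure is a simply-supported span AB with redundants M_A and M_B.
On the primary (simply-supported) span, the end slopes from the loading are:
  at A: triangular load, peak 25: w₀L³/(45EI) = 30.48/EI
  at B: triangular load, peak 25: 7w₀L³/(360EI) = 26.67/EI
  at A: point load 137.5 at a = 1.27: Pab(L + b)/(6LEI) = 122.7/EI
  at B: point load 137.5 at a = 1.27: Pab(L + a)/(6LEI) = 98.24/EI
  θ_A0 = 153.1/EI,  θ_B0 = 124.9/EI
Flexibility coefficients: a unit moment at one end gives L/(3EI) there and L/(6EI) at the far end, so f₁₁ = f₂₂ = 1.267/EI and f₁₂ = f₂₁ = 0.6333/EI.
Compatibility — zero rotation at each built-in end:
  1.267 M_A + 0.6333 M_B = 153.1
  0.6333 M_A + 1.267 M_B = 124.9
Solving the pair gives M_A = 95.46 kN·m and M_B = 50.89 kN·m (hogging).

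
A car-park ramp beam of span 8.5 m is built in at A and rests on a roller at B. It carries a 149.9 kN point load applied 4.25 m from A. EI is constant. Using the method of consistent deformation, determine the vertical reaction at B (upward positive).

Release the roller at B. Primary structure: cantilever fixed at A.
Free-end deflection of the primary structure under the applied loading (downward +):
  point load 149.9 at a = 4.25: Pa²(3L − a)/(6EI) = 9589/EI
Flexibility coefficient — unit upward force at B: δ_{BB} = L³/(3EI) = 204.7/EI.
Compatibility at B: δ_0 − R_B·δ_{BB} = 0, so R_B = 9589/204.7 = 46.84 kN.

R_B = 46.84 kN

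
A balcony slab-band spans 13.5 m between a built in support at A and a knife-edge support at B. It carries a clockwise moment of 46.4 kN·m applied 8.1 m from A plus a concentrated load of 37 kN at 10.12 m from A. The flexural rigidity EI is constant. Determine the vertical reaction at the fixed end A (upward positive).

R_A = 9.275 kN

Choose R_B as the redundant. The primary structure is the cantilever fixed at A.
Deflection at B on the released cantilever, summing each load's contribution:
  clockwise couple 46.4 at a = 8.1: M₀a(2L − a)/(2EI) = 3552/EI
  point load 37 at a = 10.12: Pa²(3L − a)/(6EI) = 19187/EI
  δ_0 = 22738/EI
Tip deflection under a unit load at B: L³/(3EI) = 820.1/EI.
Compatibility at B: δ_0 − R_B·δ_{BB} = 0, so R_B = 22738/820.1 = 27.73 kN.
Vertical equilibrium: R_A = ΣP − R_B = 37 − 27.73 = 9.275 kN.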